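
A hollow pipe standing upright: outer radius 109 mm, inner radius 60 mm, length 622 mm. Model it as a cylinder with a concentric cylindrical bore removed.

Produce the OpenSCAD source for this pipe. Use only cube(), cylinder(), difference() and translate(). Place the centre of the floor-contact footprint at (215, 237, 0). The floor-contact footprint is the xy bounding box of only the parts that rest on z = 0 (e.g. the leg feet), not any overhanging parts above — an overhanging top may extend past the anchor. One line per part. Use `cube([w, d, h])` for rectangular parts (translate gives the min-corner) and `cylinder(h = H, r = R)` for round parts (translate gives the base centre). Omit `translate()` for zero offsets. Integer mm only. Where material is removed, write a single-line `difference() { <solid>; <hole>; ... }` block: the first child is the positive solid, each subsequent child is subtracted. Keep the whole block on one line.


difference() { translate([215, 237, 0]) cylinder(h = 622, r = 109); translate([215, 237, 0]) cylinder(h = 622, r = 60); }


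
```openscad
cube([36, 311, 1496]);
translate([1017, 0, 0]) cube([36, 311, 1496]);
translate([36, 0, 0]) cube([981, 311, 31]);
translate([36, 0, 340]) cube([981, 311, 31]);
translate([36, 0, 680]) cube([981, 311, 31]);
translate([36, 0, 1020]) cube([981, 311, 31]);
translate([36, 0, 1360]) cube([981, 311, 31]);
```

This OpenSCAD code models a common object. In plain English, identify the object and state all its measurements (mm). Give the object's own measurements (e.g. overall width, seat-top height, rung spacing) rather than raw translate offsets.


An open bookshelf. Two side panels, each 36 mm thick, 311 mm deep and 1496 mm tall, stand 1053 mm apart (outside-to-outside). Between them sit 5 shelves, each 31 mm thick and 311 mm deep, spanning the full gap between the sides. The bottom shelf rests on the floor (its underside at z = 0) and the clear gap between one shelf's top and the next shelf's underside is 309 mm.


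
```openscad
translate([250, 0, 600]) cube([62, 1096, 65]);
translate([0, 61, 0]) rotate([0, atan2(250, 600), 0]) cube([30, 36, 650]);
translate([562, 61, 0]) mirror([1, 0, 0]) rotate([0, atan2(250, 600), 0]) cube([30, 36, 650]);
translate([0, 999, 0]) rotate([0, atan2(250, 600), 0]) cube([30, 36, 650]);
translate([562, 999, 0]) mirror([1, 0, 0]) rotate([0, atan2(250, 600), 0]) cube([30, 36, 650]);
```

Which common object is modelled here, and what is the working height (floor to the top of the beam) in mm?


A sawhorse. The overall height is 665 mm.

A beam across two mirrored pairs of raked legs — a sawhorse. The beam's underside is at z = 600 (matching the legs' vertical rise in atan2(250, 600)) and the beam is 65 mm tall, so its top is at 600 + 65 = 665 mm. The raked legs top out at the beam's underside, so that is the highest point.


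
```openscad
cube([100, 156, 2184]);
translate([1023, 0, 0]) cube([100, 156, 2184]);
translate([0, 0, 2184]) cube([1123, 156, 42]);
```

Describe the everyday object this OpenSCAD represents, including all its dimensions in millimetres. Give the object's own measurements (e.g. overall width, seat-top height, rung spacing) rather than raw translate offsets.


A door frame. The clear opening is 923 mm wide and 2184 mm high. Two 100 mm wide jambs, 156 mm deep, stand either side of the opening from the floor to the top of the opening. A 42 mm thick head sits across the top of both jambs, spanning the full outside width of the frame.


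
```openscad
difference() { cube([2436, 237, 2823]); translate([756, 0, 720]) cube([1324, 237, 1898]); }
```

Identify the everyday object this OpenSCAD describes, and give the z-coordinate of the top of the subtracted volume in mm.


A wall with a window opening. The window head height is 2618 mm.

A wall with a rectangular opening subtracted — a window. Sill at z = 720, opening 1898 mm tall, so the head is at 720 + 1898 = 2618 mm.


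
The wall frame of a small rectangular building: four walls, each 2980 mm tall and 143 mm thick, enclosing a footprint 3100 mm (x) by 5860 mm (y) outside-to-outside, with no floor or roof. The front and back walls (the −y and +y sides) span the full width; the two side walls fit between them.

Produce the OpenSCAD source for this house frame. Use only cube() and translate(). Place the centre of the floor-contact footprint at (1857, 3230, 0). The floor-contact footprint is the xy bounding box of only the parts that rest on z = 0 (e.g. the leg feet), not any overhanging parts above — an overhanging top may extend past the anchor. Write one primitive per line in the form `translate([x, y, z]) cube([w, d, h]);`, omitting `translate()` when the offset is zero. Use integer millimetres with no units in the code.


translate([307, 300, 0]) cube([3100, 143, 2980]);
translate([307, 6017, 0]) cube([3100, 143, 2980]);
translate([307, 443, 0]) cube([143, 5574, 2980]);
translate([3264, 443, 0]) cube([143, 5574, 2980]);


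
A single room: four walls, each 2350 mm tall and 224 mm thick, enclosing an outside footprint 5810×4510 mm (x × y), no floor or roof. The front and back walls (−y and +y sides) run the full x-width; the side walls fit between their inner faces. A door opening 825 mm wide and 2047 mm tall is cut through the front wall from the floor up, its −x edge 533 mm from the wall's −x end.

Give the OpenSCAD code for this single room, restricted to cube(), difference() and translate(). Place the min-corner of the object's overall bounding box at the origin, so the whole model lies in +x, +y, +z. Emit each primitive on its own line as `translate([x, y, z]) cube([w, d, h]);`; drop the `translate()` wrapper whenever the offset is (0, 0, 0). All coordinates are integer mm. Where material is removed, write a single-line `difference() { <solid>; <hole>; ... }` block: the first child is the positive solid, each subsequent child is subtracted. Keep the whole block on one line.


difference() { cube([5810, 224, 2350]); translate([533, 0, 0]) cube([825, 224, 2047]); }
translate([0, 4286, 0]) cube([5810, 224, 2350]);
translate([0, 224, 0]) cube([224, 4062, 2350]);
translate([5586, 224, 0]) cube([224, 4062, 2350]);


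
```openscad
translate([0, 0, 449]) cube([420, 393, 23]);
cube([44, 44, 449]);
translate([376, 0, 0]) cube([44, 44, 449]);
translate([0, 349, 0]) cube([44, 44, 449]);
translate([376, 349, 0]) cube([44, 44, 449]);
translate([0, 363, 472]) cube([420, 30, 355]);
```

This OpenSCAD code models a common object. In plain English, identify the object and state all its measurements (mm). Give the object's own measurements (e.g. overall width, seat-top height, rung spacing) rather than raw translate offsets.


A chair. The seat is a 420×393×23 mm slab with its top at z = 472 mm, on four 44×44 mm corner legs (flush with the seat edges, standing on z = 0). A flat backrest 30 mm thick, 355 mm tall, spans the full seat width and rises from the seat top along its +y edge, rear face flush with the rear of the seat.


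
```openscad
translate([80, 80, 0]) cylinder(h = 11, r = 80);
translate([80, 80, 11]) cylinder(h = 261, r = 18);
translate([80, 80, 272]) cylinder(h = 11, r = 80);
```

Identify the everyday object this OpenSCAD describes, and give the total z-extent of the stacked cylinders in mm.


A spool. The overall height is 283 mm.

Three coaxial cylinders, large–small–large — a spool. Two 11 mm flanges and a 261 mm core give 11 + 261 + 11 = 283 mm.


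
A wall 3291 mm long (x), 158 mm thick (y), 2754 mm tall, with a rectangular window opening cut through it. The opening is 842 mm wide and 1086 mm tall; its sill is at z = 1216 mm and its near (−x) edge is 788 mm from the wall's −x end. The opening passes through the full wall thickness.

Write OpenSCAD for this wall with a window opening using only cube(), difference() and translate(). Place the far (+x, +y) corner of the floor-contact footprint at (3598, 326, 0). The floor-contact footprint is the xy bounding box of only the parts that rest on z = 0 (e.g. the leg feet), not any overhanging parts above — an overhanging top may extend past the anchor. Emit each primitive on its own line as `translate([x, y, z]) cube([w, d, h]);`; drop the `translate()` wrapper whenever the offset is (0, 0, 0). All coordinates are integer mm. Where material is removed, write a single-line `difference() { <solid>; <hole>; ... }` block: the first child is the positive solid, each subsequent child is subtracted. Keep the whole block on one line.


difference() { translate([307, 168, 0]) cube([3291, 158, 2754]); translate([1095, 168, 1216]) cube([842, 158, 1086]); }


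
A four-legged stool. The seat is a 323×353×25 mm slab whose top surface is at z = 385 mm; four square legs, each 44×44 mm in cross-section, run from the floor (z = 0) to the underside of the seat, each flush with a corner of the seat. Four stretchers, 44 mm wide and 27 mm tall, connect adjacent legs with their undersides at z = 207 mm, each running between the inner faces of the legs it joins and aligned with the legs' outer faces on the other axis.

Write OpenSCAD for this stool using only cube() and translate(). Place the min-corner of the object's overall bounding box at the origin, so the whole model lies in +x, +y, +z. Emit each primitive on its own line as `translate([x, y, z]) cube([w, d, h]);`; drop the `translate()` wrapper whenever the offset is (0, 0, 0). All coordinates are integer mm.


translate([0, 0, 360]) cube([323, 353, 25]);
cube([44, 44, 360]);
translate([279, 0, 0]) cube([44, 44, 360]);
translate([0, 309, 0]) cube([44, 44, 360]);
translate([279, 309, 0]) cube([44, 44, 360]);
translate([44, 0, 207]) cube([235, 44, 27]);
translate([44, 309, 207]) cube([235, 44, 27]);
translate([0, 44, 207]) cube([44, 265, 27]);
translate([279, 44, 207]) cube([44, 265, 27]);


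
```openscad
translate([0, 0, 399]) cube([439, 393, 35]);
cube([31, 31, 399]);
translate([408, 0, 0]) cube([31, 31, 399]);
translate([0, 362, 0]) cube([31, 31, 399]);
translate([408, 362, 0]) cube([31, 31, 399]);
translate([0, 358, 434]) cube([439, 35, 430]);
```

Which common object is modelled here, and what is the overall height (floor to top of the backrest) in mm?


A chair. The overall height is 864 mm.

A slab on four corner posts with a tall panel at the back — a chair. The seat slab sits at z = 399 with thickness 35, and the 430 mm backrest starts at the seat top, so the overall height is 399 + 35 + 430 = 864 mm.


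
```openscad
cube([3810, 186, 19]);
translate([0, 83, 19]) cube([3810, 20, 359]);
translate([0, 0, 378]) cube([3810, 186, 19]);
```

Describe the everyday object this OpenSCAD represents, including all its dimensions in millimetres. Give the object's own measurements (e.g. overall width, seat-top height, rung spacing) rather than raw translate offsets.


An I-beam lying along x, 3810 mm long. Overall section height 397 mm. Two flanges 186 mm wide (y) and 19 mm thick, one on the floor and one at the top; a web 20 mm thick runs between them, centred on the flange width.


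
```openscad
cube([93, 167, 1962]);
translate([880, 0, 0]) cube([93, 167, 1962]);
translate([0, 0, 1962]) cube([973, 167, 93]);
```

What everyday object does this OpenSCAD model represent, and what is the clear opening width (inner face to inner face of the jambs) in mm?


A door frame. The clear opening width is 787 mm.

Two 1962 mm tall posts with a header on top — a door frame. The left jamb is 93 mm wide at x = 0; the right jamb starts at x = 880. The clear opening is 880 − 93 = 787 mm.


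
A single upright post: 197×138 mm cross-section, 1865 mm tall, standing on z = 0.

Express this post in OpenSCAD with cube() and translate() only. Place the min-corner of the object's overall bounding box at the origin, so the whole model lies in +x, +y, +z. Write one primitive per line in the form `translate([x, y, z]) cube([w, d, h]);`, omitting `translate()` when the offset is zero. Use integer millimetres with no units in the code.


cube([197, 138, 1865]);


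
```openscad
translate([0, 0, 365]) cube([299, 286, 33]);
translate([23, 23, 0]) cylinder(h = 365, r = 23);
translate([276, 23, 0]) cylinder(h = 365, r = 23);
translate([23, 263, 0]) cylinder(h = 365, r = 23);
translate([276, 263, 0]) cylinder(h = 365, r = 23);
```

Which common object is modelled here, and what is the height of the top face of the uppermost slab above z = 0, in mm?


A stool. The seat height is 398 mm.

A 299×286×33 slab at z = 365 on four corner cylinders — a stool. The seat top is 365 + 33 = 398 mm.


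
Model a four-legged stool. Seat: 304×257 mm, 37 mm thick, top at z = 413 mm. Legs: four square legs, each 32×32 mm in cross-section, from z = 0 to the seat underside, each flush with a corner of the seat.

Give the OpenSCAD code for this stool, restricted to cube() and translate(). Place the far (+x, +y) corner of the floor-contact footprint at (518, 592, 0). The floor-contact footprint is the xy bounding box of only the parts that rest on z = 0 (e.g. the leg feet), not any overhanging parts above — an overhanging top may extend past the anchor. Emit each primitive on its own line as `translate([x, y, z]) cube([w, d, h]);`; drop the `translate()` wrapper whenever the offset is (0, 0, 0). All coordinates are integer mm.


translate([214, 335, 376]) cube([304, 257, 37]);
translate([214, 335, 0]) cube([32, 32, 376]);
translate([486, 335, 0]) cube([32, 32, 376]);
translate([214, 560, 0]) cube([32, 32, 376]);
translate([486, 560, 0]) cube([32, 32, 376]);


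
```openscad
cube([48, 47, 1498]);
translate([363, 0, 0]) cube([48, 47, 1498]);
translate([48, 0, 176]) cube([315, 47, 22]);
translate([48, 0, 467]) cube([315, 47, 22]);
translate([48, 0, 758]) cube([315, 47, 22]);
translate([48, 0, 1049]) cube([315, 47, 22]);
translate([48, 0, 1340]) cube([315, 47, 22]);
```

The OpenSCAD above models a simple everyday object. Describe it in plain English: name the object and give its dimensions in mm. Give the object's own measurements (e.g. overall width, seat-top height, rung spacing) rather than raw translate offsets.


A straight ladder. Two 48×47 mm vertical rails, 1498 mm tall, stand 411 mm apart (outside-to-outside) with their front faces coplanar on the −y side. 5 rungs, each 47 mm deep and 22 mm tall, span between the inner faces of the rails, front faces flush with the rails. The lowest rung's underside is at z = 176 mm and rungs are spaced 291 mm apart (underside to underside).


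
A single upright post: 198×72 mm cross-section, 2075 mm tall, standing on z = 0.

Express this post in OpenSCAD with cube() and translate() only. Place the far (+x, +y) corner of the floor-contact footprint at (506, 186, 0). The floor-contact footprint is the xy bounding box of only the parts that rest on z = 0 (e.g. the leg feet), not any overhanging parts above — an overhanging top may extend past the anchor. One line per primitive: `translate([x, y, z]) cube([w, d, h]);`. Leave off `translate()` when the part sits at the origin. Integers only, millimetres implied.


translate([308, 114, 0]) cube([198, 72, 2075]);


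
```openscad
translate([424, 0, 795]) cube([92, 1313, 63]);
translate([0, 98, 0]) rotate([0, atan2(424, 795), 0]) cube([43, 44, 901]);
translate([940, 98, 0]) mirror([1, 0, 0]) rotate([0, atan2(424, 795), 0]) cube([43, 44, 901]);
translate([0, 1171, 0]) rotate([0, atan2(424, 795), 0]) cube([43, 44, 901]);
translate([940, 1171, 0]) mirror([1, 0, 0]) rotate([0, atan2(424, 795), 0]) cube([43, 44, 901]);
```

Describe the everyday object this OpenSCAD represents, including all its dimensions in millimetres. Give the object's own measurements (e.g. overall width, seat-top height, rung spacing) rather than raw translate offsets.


A sawhorse. A 92×1313×63 mm beam (x, y, z) sits on two A-frame leg pairs. Each pair is two raked legs of 43×44 mm section (44 mm along y) splaying symmetrically in x. Each leg rises 795 mm vertically over 424 mm of horizontal reach and is 901 mm long along its own axis. Every leg's outer bottom edge rests on the floor and its outer top edge meets a bottom edge of the beam — the left legs (tilting toward +x) meet the beam's −x bottom edge, the right legs (their mirror images, tilting toward −x) meet its +x bottom edge — so the leg tops tuck under the beam, the beam's underside is 795 mm above the floor, and the feet are 940 mm apart outside-to-outside with the beam centred between them. The two leg pairs are set in 98 mm from either end of the beam.


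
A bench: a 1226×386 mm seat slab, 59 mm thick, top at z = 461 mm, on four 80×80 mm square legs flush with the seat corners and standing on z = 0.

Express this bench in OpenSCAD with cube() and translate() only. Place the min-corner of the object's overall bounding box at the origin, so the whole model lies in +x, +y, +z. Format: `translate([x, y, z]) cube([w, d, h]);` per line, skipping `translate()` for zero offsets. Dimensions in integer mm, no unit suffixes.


translate([0, 0, 402]) cube([1226, 386, 59]);
cube([80, 80, 402]);
translate([0, 306, 0]) cube([80, 80, 402]);
translate([1146, 0, 0]) cube([80, 80, 402]);
translate([1146, 306, 0]) cube([80, 80, 402]);


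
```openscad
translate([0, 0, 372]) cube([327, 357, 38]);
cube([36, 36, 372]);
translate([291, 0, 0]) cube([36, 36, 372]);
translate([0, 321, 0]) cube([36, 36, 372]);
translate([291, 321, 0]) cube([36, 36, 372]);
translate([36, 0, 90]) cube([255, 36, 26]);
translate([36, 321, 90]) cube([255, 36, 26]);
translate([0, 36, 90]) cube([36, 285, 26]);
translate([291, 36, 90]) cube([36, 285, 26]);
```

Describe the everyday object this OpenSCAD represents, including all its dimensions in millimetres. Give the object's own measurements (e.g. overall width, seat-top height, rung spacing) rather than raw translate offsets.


A four-legged stool. The seat is a 327×357×38 mm slab whose top surface is at z = 410 mm; four square legs, each 36×36 mm in cross-section, run from the floor (z = 0) to the underside of the seat, each flush with a corner of the seat. Four stretchers, 36 mm wide and 26 mm tall, connect adjacent legs with their undersides at z = 90 mm, each running between the inner faces of the legs it joins and aligned with the legs' outer faces on the other axis.


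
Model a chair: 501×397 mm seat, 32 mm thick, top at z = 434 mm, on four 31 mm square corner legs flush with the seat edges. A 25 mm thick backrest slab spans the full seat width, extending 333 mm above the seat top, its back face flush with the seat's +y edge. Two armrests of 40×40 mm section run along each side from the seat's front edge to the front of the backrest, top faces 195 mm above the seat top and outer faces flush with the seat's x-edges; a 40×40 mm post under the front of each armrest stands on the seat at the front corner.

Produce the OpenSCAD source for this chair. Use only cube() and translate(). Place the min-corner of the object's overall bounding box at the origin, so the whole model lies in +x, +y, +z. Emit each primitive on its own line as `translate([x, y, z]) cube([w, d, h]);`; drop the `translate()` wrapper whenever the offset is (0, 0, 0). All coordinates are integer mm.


translate([0, 0, 402]) cube([501, 397, 32]);
cube([31, 31, 402]);
translate([470, 0, 0]) cube([31, 31, 402]);
translate([0, 366, 0]) cube([31, 31, 402]);
translate([470, 366, 0]) cube([31, 31, 402]);
translate([0, 372, 434]) cube([501, 25, 333]);
translate([0, 0, 589]) cube([40, 372, 40]);
translate([461, 0, 589]) cube([40, 372, 40]);
translate([0, 0, 434]) cube([40, 40, 155]);
translate([461, 0, 434]) cube([40, 40, 155]);


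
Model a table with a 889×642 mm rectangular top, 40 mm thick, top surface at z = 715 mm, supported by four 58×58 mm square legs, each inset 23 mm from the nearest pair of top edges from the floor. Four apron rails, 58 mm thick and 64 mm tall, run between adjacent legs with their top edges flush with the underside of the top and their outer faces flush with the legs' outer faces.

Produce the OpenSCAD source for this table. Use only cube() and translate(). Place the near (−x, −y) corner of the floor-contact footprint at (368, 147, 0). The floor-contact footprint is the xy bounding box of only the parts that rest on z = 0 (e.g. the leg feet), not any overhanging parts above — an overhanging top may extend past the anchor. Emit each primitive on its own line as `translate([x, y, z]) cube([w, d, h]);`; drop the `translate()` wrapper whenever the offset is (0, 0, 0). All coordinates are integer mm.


translate([345, 124, 675]) cube([889, 642, 40]);
translate([368, 147, 0]) cube([58, 58, 675]);
translate([1153, 147, 0]) cube([58, 58, 675]);
translate([368, 685, 0]) cube([58, 58, 675]);
translate([1153, 685, 0]) cube([58, 58, 675]);
translate([426, 147, 611]) cube([727, 58, 64]);
translate([426, 685, 611]) cube([727, 58, 64]);
translate([368, 205, 611]) cube([58, 480, 64]);
translate([1153, 205, 611]) cube([58, 480, 64]);


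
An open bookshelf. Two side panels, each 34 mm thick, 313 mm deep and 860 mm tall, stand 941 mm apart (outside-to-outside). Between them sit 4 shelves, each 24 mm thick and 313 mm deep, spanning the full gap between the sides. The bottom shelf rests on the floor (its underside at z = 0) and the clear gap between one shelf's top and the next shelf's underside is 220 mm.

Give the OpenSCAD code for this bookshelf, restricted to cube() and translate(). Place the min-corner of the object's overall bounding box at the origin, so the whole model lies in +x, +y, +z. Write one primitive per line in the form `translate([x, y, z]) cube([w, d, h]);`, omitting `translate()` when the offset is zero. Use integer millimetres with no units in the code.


cube([34, 313, 860]);
translate([907, 0, 0]) cube([34, 313, 860]);
translate([34, 0, 0]) cube([873, 313, 24]);
translate([34, 0, 244]) cube([873, 313, 24]);
translate([34, 0, 488]) cube([873, 313, 24]);
translate([34, 0, 732]) cube([873, 313, 24]);


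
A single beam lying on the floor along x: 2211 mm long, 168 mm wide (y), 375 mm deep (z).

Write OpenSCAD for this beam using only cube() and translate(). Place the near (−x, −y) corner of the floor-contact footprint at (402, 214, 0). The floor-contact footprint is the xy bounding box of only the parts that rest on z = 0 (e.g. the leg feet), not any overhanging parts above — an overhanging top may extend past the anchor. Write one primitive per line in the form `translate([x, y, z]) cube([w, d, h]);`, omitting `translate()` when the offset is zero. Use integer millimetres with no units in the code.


translate([402, 214, 0]) cube([2211, 168, 375]);


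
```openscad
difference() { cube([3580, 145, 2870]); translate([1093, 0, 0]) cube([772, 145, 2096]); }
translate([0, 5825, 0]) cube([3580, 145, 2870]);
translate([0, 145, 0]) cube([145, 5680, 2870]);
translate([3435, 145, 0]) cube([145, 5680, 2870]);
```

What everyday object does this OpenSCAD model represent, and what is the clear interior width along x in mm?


A single room. The interior width is 3290 mm.

Four walls enclosing a rectangle with a door in the front wall — a room. Outside width 3580 minus two 145 mm walls gives 3290 mm.


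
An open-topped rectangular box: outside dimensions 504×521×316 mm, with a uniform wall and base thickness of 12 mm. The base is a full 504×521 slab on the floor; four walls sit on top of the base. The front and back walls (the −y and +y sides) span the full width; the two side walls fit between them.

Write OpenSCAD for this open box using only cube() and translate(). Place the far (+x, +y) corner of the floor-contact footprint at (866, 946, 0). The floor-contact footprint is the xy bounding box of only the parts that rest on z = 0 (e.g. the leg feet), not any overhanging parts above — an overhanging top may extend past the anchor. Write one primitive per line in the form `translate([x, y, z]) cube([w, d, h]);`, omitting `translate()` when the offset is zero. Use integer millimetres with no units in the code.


translate([362, 425, 0]) cube([504, 521, 12]);
translate([362, 425, 12]) cube([504, 12, 304]);
translate([362, 934, 12]) cube([504, 12, 304]);
translate([362, 437, 12]) cube([12, 497, 304]);
translate([854, 437, 12]) cube([12, 497, 304]);


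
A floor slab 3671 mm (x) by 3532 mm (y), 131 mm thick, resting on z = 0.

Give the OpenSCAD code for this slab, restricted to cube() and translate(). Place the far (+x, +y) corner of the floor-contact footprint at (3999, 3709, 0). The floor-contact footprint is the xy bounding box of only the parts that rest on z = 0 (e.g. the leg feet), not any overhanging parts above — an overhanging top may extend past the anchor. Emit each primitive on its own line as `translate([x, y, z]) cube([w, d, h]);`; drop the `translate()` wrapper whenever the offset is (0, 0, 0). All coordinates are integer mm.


translate([328, 177, 0]) cube([3671, 3532, 131]);


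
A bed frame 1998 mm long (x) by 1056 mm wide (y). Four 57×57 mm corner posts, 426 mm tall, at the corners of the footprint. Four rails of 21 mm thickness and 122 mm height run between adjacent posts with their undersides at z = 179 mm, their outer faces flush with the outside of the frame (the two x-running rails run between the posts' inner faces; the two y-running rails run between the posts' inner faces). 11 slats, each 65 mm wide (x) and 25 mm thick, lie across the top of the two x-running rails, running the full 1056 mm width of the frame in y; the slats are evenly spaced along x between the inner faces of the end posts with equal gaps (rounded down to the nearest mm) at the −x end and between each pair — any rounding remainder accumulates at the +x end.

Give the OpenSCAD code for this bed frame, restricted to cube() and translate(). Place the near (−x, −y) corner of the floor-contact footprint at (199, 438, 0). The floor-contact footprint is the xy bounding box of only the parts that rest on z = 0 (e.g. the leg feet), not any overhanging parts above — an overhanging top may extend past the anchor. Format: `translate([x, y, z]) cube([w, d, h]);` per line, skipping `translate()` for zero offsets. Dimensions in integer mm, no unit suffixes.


translate([199, 438, 0]) cube([57, 57, 426]);
translate([199, 1437, 0]) cube([57, 57, 426]);
translate([2140, 438, 0]) cube([57, 57, 426]);
translate([2140, 1437, 0]) cube([57, 57, 426]);
translate([256, 438, 179]) cube([1884, 21, 122]);
translate([256, 1473, 179]) cube([1884, 21, 122]);
translate([199, 495, 179]) cube([21, 942, 122]);
translate([2176, 495, 179]) cube([21, 942, 122]);
translate([353, 438, 301]) cube([65, 1056, 25]);
translate([515, 438, 301]) cube([65, 1056, 25]);
translate([677, 438, 301]) cube([65, 1056, 25]);
translate([839, 438, 301]) cube([65, 1056, 25]);
translate([1001, 438, 301]) cube([65, 1056, 25]);
translate([1163, 438, 301]) cube([65, 1056, 25]);
translate([1325, 438, 301]) cube([65, 1056, 25]);
translate([1487, 438, 301]) cube([65, 1056, 25]);
translate([1649, 438, 301]) cube([65, 1056, 25]);
translate([1811, 438, 301]) cube([65, 1056, 25]);
translate([1973, 438, 301]) cube([65, 1056, 25]);


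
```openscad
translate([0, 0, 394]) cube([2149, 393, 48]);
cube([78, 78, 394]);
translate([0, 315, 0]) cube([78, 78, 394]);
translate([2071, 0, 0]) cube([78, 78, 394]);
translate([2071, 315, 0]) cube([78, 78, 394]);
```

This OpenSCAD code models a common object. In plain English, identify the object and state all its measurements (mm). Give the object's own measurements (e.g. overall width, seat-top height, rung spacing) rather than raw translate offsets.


A long wooden bench with a 2149 mm (x) × 393 mm (y) seat, 48 mm thick, its top surface 442 mm above the floor. Four 78 mm square legs at the seat corners, flush with the edges, run from z = 0 to the seat underside.


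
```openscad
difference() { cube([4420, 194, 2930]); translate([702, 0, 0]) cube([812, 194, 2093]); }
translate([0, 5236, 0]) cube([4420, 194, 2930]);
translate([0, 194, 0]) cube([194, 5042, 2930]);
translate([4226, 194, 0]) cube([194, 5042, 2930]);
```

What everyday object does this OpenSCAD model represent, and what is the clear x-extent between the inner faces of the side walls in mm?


A single room. The interior width is 4032 mm.

Four walls enclosing a rectangle with a door in the front wall — a room. Outside width 4420 minus two 194 mm walls gives 4032 mm.


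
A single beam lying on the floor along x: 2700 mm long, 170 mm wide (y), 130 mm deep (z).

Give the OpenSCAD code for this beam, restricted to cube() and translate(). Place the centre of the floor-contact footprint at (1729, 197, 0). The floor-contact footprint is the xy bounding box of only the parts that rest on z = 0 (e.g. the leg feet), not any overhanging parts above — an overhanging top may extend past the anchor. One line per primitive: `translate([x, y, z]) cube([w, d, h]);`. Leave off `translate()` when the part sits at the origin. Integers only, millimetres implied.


translate([379, 112, 0]) cube([2700, 170, 130]);


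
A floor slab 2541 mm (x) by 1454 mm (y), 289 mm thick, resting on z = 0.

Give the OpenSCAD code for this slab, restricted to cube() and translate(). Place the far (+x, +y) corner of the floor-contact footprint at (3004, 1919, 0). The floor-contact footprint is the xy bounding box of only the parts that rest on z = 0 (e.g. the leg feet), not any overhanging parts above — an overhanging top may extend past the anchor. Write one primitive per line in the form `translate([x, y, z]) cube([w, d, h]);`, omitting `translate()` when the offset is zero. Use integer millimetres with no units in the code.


translate([463, 465, 0]) cube([2541, 1454, 289]);


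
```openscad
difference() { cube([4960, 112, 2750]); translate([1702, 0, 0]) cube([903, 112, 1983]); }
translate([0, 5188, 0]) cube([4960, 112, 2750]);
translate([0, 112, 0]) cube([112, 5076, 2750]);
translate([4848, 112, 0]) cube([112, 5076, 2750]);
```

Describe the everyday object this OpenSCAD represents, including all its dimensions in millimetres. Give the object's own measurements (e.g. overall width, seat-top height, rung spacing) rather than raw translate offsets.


A single room: four walls, each 2750 mm tall and 112 mm thick, enclosing an outside footprint 4960×5300 mm (x × y), no floor or roof. The front and back walls (−y and +y sides) run the full x-width; the side walls fit between their inner faces. A door opening 903 mm wide and 1983 mm tall is cut through the front wall from the floor up, its −x edge 1702 mm from the wall's −x end.


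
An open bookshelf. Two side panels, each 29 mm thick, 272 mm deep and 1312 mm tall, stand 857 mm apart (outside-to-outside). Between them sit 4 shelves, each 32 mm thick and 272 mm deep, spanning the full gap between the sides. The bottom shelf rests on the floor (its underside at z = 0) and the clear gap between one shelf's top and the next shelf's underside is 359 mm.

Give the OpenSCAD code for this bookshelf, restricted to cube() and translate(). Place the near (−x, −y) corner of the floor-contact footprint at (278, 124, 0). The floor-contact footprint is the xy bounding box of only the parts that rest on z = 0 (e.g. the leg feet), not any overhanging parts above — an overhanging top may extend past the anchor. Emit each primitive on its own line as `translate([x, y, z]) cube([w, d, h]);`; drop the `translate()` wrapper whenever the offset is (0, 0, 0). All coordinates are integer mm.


translate([278, 124, 0]) cube([29, 272, 1312]);
translate([1106, 124, 0]) cube([29, 272, 1312]);
translate([307, 124, 0]) cube([799, 272, 32]);
translate([307, 124, 391]) cube([799, 272, 32]);
translate([307, 124, 782]) cube([799, 272, 32]);
translate([307, 124, 1173]) cube([799, 272, 32]);


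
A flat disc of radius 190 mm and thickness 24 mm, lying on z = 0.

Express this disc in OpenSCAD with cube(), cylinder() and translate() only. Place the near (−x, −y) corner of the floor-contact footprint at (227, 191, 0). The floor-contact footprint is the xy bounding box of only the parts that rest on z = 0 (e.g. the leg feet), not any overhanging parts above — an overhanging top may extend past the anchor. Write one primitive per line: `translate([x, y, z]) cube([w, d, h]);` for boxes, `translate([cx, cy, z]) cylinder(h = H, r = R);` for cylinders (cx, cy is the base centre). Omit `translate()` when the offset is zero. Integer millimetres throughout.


translate([417, 381, 0]) cylinder(h = 24, r = 190);


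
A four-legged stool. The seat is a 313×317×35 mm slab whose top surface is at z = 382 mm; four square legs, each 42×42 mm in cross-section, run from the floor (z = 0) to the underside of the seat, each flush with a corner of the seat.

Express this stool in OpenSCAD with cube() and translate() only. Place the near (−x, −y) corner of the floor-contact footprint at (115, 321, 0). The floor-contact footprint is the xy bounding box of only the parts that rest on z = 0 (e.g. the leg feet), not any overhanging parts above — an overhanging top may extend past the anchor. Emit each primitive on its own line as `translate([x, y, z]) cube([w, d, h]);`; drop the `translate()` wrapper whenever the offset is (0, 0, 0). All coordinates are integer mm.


translate([115, 321, 347]) cube([313, 317, 35]);
translate([115, 321, 0]) cube([42, 42, 347]);
translate([386, 321, 0]) cube([42, 42, 347]);
translate([115, 596, 0]) cube([42, 42, 347]);
translate([386, 596, 0]) cube([42, 42, 347]);


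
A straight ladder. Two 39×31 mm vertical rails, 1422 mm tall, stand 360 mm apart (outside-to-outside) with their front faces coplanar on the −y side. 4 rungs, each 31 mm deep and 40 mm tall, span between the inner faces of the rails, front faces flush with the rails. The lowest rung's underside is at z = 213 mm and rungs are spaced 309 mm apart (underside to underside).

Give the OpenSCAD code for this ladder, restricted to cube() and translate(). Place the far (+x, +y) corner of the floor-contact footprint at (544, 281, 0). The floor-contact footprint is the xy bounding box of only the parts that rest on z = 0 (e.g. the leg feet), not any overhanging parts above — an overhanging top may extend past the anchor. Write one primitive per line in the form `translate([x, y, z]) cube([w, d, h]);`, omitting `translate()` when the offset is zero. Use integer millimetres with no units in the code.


translate([184, 250, 0]) cube([39, 31, 1422]);
translate([505, 250, 0]) cube([39, 31, 1422]);
translate([223, 250, 213]) cube([282, 31, 40]);
translate([223, 250, 522]) cube([282, 31, 40]);
translate([223, 250, 831]) cube([282, 31, 40]);
translate([223, 250, 1140]) cube([282, 31, 40]);


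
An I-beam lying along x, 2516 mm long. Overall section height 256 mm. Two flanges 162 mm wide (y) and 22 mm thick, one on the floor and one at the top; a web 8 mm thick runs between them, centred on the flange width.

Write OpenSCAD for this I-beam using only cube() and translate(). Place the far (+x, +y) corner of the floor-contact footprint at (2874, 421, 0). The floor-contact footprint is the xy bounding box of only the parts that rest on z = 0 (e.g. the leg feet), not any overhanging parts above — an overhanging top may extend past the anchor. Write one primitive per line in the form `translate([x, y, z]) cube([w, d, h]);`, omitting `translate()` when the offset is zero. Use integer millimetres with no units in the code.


translate([358, 259, 0]) cube([2516, 162, 22]);
translate([358, 336, 22]) cube([2516, 8, 212]);
translate([358, 259, 234]) cube([2516, 162, 22]);


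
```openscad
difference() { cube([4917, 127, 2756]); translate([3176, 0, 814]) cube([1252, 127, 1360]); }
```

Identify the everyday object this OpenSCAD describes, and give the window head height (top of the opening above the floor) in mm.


A wall with a window opening. The window head height is 2174 mm.

A wall with a rectangular opening subtracted — a window. Sill at z = 814, opening 1360 mm tall, so the head is at 814 + 1360 = 2174 mm.


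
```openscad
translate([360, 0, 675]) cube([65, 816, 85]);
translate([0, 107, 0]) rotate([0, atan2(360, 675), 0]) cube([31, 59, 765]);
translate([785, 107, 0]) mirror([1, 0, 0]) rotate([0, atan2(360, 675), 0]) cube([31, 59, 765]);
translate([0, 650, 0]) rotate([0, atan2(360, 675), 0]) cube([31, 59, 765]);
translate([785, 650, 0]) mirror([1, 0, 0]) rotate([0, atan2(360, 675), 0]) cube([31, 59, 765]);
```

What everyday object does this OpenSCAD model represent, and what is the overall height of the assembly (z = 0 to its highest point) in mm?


A sawhorse. The overall height is 760 mm.

A beam across two mirrored pairs of raked legs — a sawhorse. The beam's underside is at z = 675 (matching the legs' vertical rise in atan2(360, 675)) and the beam is 85 mm tall, so its top is at 675 + 85 = 760 mm. The raked legs top out at the beam's underside, so that is the highest point.


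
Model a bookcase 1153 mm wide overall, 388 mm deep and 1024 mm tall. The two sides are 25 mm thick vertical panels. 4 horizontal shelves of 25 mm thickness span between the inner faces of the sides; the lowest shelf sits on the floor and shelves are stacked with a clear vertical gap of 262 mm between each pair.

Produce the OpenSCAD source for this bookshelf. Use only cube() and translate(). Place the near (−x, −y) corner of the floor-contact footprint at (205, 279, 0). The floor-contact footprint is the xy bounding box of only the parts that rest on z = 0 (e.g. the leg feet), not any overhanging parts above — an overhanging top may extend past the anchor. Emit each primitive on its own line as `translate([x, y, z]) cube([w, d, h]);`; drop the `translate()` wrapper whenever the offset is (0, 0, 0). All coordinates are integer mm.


translate([205, 279, 0]) cube([25, 388, 1024]);
translate([1333, 279, 0]) cube([25, 388, 1024]);
translate([230, 279, 0]) cube([1103, 388, 25]);
translate([230, 279, 287]) cube([1103, 388, 25]);
translate([230, 279, 574]) cube([1103, 388, 25]);
translate([230, 279, 861]) cube([1103, 388, 25]);


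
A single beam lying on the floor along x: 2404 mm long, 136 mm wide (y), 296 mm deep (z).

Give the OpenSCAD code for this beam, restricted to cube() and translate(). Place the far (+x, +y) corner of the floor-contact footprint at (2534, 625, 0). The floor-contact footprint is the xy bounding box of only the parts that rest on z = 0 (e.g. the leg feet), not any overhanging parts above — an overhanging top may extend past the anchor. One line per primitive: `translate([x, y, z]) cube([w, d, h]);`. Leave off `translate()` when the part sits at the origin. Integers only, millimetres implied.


translate([130, 489, 0]) cube([2404, 136, 296]);


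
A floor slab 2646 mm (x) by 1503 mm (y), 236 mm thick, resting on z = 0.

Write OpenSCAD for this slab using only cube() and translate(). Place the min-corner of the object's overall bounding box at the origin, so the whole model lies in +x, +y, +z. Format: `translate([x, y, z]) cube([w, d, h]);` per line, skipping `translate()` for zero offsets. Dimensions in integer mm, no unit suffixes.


cube([2646, 1503, 236]);


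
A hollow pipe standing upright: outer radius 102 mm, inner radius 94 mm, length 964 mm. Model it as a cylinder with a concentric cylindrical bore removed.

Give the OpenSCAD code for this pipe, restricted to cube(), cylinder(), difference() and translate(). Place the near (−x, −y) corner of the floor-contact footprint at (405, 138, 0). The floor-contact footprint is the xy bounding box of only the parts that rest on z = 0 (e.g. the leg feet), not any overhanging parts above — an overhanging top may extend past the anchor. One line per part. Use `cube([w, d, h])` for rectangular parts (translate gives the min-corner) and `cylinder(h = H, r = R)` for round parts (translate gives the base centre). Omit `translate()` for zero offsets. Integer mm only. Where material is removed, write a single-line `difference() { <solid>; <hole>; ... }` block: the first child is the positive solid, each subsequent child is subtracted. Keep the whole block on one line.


difference() { translate([507, 240, 0]) cylinder(h = 964, r = 102); translate([507, 240, 0]) cylinder(h = 964, r = 94); }


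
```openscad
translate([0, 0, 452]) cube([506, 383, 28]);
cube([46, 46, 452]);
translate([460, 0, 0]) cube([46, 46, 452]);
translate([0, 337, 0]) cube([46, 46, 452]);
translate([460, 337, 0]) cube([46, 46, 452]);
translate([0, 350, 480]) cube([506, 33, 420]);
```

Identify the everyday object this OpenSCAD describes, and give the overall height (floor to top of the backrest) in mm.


A chair. The overall height is 900 mm.

A slab on four corner posts with a tall panel at the back — a chair. The seat slab sits at z = 452 with thickness 28, and the 420 mm backrest starts at the seat top, so the overall height is 452 + 28 + 420 = 900 mm.
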